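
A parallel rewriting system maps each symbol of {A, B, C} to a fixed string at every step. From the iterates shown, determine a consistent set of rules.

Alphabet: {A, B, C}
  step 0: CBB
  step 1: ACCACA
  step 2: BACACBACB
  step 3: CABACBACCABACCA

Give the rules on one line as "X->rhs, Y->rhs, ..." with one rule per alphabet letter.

A->B, B->CA, C->AC

  step 2 ⇒ step 3: BACACBACB ⇒ CA·B·AC·B·AC·CA·B·AC·CA
    A ↦ B
    B ↦ CA
    C ↦ AC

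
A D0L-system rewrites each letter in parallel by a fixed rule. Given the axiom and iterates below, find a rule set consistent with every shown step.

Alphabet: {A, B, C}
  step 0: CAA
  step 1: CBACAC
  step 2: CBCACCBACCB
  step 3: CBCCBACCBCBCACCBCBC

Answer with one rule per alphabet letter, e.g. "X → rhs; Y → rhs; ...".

  step 2 ⇒ step 3: CBCACCBACCB ⇒ CB·C·CB·AC·CB·CB·C·AC·CB·CB·C
    A ↦ AC
    B ↦ C
    C ↦ CB

A->AC, B->C, C->CB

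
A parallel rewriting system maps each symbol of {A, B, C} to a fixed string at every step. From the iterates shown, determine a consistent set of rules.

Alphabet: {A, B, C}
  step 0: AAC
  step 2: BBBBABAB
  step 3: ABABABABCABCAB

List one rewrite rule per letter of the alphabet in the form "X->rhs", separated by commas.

  step 2 ⇒ step 3: BBBBABAB ⇒ AB·AB·AB·AB·C·AB·C·AB
    A ↦ C
    B ↦ AB
    C ↦ BB  (constrained at step 0)

A->C, B->AB, C->BB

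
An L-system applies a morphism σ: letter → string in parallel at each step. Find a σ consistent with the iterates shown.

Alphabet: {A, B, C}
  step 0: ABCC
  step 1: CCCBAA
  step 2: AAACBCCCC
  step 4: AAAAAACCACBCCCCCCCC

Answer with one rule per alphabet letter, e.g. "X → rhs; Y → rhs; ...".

  step 1 ⇒ step 2: CCCBAA ⇒ A·A·A·CB·CC·CC
    A ↦ CC
    B ↦ CB
    C ↦ A

A->CC, B->CB, C->A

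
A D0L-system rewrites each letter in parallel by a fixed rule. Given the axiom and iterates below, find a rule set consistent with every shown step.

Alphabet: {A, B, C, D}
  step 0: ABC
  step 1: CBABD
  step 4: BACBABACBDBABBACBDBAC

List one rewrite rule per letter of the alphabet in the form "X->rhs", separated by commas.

A->C, B->BA, C->BD, D->B

  step 0 ⇒ step 1: ABC ⇒ C·BA·BD
    A ↦ C
    B ↦ BA
    C ↦ BD
    D ↦ B  (constrained at step 1)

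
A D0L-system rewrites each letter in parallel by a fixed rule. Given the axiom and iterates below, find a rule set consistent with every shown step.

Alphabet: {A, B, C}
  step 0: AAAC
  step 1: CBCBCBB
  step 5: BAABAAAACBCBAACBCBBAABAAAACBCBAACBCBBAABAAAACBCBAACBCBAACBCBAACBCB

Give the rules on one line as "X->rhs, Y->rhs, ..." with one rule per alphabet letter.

  step 0 ⇒ step 1: AAAC ⇒ CB·CB·CB·B
    A ↦ CB
    C ↦ B
    B ↦ AA  (constrained at step 1)

A->CB, B->AA, C->B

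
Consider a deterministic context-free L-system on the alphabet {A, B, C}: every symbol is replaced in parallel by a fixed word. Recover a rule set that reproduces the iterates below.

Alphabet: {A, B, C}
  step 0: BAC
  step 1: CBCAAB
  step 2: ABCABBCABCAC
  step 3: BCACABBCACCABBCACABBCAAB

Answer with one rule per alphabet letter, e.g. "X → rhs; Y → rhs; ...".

  step 2 ⇒ step 3: ABCABBCABCAC ⇒ BCA·C·AB·BCA·C·C·AB·BCA·C·AB·BCA·AB
    A ↦ BCA
    B ↦ C
    C ↦ AB

A->BCA, B->C, C->AB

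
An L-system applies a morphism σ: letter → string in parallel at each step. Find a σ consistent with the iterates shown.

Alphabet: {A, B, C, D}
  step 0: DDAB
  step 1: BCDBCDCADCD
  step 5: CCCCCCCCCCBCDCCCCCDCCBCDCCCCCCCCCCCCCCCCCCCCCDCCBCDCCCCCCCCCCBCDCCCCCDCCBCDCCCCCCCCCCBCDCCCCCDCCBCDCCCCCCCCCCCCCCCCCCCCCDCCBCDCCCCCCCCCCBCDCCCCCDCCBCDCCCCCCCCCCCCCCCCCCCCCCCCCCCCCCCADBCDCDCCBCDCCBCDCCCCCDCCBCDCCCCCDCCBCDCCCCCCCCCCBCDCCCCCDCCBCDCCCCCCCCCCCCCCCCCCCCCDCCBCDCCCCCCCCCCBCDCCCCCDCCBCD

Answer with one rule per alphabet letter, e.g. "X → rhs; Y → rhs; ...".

A->CAD, B->CD, C->CC, D->BCD

  step 0 ⇒ step 1: DDAB ⇒ BCD·BCD·CAD·CD
    A ↦ CAD
    B ↦ CD
    D ↦ BCD
    C ↦ CC  (constrained at step 1)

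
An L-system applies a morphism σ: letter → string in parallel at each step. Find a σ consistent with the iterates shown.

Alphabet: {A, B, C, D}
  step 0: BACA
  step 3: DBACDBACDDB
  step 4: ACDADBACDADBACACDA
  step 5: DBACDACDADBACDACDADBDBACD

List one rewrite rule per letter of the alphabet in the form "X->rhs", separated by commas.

A->D, B->DA, C->B, D->AC

  step 4 ⇒ step 5: ACDADBACDADBACACDA ⇒ D·B·AC·D·AC·DA·D·B·AC·D·AC·DA·D·B·D·B·AC·D
    A ↦ D
    B ↦ DA
    C ↦ B
    D ↦ AC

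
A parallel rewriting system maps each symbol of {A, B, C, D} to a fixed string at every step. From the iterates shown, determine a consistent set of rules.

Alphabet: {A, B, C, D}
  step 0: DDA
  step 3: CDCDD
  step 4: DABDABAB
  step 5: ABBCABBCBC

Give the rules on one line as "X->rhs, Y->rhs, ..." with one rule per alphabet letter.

A->B, B->C, C->D, D->AB

  step 4 ⇒ step 5: DABDABAB ⇒ AB·B·C·AB·B·C·B·C
    A ↦ B
    B ↦ C
    D ↦ AB
  step 3 ⇒ step 4: CDCDD ⇒ D·AB·D·AB·AB
    C ↦ D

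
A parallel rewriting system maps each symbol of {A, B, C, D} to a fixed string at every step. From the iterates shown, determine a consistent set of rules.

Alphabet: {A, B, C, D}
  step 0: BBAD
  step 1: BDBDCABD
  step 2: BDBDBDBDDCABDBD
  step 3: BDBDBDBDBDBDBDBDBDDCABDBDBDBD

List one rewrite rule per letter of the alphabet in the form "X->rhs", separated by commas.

  step 2 ⇒ step 3: BDBDBDBDDCABDBD ⇒ BD·BD·BD·BD·BD·BD·BD·BD·BD·D·CA·BD·BD·BD·BD
    A ↦ CA
    B ↦ BD
    C ↦ D
    D ↦ BD

A->CA, B->BD, C->D, D->BD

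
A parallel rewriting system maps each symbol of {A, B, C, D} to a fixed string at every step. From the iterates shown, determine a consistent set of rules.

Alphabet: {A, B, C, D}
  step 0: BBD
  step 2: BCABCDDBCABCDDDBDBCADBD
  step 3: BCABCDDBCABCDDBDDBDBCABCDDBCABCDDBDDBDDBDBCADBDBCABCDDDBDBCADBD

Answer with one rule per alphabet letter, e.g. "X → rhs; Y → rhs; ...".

  step 2 ⇒ step 3: BCABCDDBCABCDDDBDBCADBD ⇒ BCA·BCD·D·BCA·BCD·DBD·DBD·BCA·BCD·D·BCA·BCD·DBD·DBD·DBD·BCA·DBD·BCA·BCD·D·DBD·BCA·DBD
    A ↦ D
    B ↦ BCA
    C ↦ BCD
    D ↦ DBD

A->D, B->BCA, C->BCD, D->DBD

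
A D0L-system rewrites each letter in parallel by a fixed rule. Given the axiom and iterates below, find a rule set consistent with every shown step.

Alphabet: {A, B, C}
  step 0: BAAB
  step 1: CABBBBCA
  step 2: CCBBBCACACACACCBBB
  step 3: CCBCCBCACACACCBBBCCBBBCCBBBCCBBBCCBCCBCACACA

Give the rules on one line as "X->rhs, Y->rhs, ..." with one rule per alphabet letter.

  step 2 ⇒ step 3: CCBBBCACACACACCBBB ⇒ CCB·CCB·CA·CA·CA·CCB·BB·CCB·BB·CCB·BB·CCB·BB·CCB·CCB·CA·CA·CA
    A ↦ BB
    B ↦ CA
    C ↦ CCB

A->BB, B->CA, C->CCB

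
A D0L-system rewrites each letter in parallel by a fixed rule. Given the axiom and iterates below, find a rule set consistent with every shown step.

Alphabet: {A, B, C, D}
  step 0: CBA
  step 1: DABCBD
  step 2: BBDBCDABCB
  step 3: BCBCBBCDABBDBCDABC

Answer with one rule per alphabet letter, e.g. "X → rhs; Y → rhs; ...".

  step 2 ⇒ step 3: BBDBCDABCB ⇒ BC·BC·B·BC·DA·B·BD·BC·DA·BC
    A ↦ BD
    B ↦ BC
    C ↦ DA
    D ↦ B

A->BD, B->BC, C->DA, D->B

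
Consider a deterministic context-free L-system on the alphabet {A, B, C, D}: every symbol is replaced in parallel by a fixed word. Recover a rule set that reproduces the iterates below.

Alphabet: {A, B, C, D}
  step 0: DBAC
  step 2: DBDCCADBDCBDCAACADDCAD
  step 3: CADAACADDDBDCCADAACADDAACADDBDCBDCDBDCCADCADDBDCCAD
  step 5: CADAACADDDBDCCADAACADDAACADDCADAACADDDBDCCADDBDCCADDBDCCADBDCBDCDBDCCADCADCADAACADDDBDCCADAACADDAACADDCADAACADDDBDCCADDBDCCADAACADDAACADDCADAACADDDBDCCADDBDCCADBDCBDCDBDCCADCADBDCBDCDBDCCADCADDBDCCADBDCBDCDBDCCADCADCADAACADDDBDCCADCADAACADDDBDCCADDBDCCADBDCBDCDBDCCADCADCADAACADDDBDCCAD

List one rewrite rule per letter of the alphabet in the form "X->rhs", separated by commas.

  step 2 ⇒ step 3: DBDCCADBDCBDCAACADDCAD ⇒ CAD·AA·CAD·D·D·BDC·CAD·AA·CAD·D·AA·CAD·D·BDC·BDC·D·BDC·CAD·CAD·D·BDC·CAD
    A ↦ BDC
    B ↦ AA
    C ↦ D
    D ↦ CAD

A->BDC, B->AA, C->D, D->CAD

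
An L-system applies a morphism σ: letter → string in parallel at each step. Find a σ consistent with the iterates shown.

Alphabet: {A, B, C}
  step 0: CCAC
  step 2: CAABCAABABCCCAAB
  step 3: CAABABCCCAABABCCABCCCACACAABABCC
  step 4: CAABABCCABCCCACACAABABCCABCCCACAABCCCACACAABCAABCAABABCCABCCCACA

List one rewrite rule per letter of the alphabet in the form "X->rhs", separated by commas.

A->AB, B->CC, C->CA

  step 3 ⇒ step 4: CAABABCCCAABABCCABCCCACACAABABCC ⇒ CA·AB·AB·CC·AB·CC·CA·CA·CA·AB·AB·CC·AB·CC·CA·CA·AB·CC·CA·CA·CA·AB·CA·AB·CA·AB·AB·CC·AB·CC·CA·CA
    A ↦ AB
    B ↦ CC
    C ↦ CA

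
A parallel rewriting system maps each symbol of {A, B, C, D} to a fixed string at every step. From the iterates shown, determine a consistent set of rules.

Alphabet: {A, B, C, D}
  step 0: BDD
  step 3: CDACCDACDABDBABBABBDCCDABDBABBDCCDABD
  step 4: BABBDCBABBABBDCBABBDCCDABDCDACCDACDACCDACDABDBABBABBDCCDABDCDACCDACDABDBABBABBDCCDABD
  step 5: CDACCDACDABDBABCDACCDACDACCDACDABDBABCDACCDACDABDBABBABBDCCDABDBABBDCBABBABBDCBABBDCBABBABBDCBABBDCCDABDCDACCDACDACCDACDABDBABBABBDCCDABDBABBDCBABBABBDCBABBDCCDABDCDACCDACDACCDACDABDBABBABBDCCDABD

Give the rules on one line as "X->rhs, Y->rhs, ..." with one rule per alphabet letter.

  step 4 ⇒ step 5: BABBDCBABBABBDCBABBDCCDABDCDACCDACDACCDACDABDBABBABBDCCDABDCDACCDACDABDBABBABBDCCDABD ⇒ CDA·C·CDA·CDA·BD·BAB·CDA·C·CDA·CDA·C·CDA·CDA·BD·BAB·CDA·C·CDA·CDA·BD·BAB·BAB·BD·C·CDA·BD·BAB·BD·C·BAB·BAB·BD·C·BAB·BD·C·BAB·BAB·BD·C·BAB·BD·C·CDA·BD·CDA·C·CDA·CDA·C·CDA·CDA·BD·BAB·BAB·BD·C·CDA·BD·BAB·BD·C·BAB·BAB·BD·C·BAB·BD·C·CDA·BD·CDA·C·CDA·CDA·C·CDA·CDA·BD·BAB·BAB·BD·C·CDA·BD
    A ↦ C
    B ↦ CDA
    C ↦ BAB
    D ↦ BD

A->C, B->CDA, C->BAB, D->BD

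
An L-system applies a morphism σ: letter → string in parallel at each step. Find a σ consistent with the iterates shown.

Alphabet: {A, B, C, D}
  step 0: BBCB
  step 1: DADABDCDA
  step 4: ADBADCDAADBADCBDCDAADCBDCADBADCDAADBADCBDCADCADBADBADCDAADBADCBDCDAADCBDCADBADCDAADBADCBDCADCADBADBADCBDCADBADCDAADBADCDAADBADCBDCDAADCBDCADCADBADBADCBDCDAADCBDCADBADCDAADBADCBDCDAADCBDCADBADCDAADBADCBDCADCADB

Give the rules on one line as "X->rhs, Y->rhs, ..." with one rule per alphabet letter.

A->ADB, B->DA, C->BDC, D->ADC

  step 0 ⇒ step 1: BBCB ⇒ DA·DA·BDC·DA
    B ↦ DA
    C ↦ BDC
    A ↦ ADB  (constrained at step 1)
    D ↦ ADC  (constrained at step 1)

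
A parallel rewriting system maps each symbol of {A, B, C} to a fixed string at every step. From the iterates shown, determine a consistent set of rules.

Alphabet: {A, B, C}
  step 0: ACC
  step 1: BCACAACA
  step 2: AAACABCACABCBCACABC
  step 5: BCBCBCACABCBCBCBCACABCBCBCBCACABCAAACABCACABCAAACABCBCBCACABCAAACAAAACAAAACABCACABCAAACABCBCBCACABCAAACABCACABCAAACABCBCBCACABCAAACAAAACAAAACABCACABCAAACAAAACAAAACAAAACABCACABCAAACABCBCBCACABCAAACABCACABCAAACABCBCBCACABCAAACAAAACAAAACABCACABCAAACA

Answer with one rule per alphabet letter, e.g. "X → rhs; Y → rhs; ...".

A->BC, B->AA, C->ACA

  step 1 ⇒ step 2: BCACAACA ⇒ AA·ACA·BC·ACA·BC·BC·ACA·BC
    A ↦ BC
    B ↦ AA
    C ↦ ACA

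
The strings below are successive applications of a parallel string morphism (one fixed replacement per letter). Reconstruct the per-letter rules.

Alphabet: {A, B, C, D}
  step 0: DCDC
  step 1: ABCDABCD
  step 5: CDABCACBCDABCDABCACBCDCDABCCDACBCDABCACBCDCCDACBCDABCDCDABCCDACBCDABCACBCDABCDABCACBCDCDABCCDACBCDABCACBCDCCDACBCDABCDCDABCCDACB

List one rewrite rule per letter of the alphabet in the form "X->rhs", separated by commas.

  step 0 ⇒ step 1: DCDC ⇒ AB·CD·AB·CD
    C ↦ CD
    D ↦ AB
    A ↦ C  (constrained at step 1)
    B ↦ ACB  (constrained at step 1)

A->C, B->ACB, C->CD, D->AB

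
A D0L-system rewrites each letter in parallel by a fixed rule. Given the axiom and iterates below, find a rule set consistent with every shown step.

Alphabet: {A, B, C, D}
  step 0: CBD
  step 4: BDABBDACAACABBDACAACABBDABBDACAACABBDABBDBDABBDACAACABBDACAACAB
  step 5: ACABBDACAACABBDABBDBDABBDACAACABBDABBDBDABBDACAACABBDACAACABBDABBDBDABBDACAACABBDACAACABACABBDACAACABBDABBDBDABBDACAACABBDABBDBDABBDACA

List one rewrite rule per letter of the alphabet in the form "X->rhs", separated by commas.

  step 4 ⇒ step 5: BDABBDACAACABBDACAACABBDABBDACAACABBDABBDBDABBDACAACABBDACAACAB ⇒ ACA·B·BD·ACA·ACA·B·BD·AB·BD·BD·AB·BD·ACA·ACA·B·BD·AB·BD·BD·AB·BD·ACA·ACA·B·BD·ACA·ACA·B·BD·AB·BD·BD·AB·BD·ACA·ACA·B·BD·ACA·ACA·B·ACA·B·BD·ACA·ACA·B·BD·AB·BD·BD·AB·BD·ACA·ACA·B·BD·AB·BD·BD·AB·BD·ACA
    A ↦ BD
    B ↦ ACA
    C ↦ AB
    D ↦ B

A->BD, B->ACA, C->AB, D->B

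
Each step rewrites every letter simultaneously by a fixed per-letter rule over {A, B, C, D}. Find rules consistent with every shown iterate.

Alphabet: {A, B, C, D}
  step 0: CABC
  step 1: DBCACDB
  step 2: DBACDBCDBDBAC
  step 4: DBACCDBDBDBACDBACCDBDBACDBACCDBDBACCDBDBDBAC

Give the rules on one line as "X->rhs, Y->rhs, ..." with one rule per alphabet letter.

A->C, B->AC, C->DB, D->DB

  step 1 ⇒ step 2: DBCACDB ⇒ DB·AC·DB·C·DB·DB·AC
    A ↦ C
    B ↦ AC
    C ↦ DB
    D ↦ DB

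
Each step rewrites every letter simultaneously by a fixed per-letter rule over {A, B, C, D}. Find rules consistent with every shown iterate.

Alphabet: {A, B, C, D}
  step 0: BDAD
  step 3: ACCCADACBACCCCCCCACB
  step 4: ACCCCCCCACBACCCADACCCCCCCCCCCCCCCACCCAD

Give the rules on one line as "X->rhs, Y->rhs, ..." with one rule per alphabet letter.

  step 3 ⇒ step 4: ACCCADACBACCCCCCCACB ⇒ AC·CC·CC·CC·AC·B·AC·CC·AD·AC·CC·CC·CC·CC·CC·CC·CC·AC·CC·AD
    A ↦ AC
    B ↦ AD
    C ↦ CC
    D ↦ B

A->AC, B->AD, C->CC, D->B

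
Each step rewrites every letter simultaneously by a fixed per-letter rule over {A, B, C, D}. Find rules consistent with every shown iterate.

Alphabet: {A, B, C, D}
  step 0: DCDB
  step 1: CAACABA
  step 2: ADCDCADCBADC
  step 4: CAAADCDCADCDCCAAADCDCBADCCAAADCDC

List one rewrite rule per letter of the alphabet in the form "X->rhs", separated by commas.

A->DC, B->BA, C->A, D->CA

  step 1 ⇒ step 2: CAACABA ⇒ A·DC·DC·A·DC·BA·DC
    A ↦ DC
    B ↦ BA
    C ↦ A
  step 0 ⇒ step 1: DCDB ⇒ CA·A·CA·BA
    D ↦ CA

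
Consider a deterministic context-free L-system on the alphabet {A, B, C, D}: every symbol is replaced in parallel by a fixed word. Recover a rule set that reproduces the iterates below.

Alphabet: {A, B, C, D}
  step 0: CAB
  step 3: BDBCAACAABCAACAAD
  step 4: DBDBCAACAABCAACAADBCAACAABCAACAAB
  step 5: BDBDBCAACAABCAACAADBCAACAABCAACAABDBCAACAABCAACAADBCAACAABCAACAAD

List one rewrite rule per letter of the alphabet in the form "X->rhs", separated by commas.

  step 4 ⇒ step 5: DBDBCAACAABCAACAADBCAACAABCAACAAB ⇒ B·D·B·D·B·CAA·CAA·B·CAA·CAA·D·B·CAA·CAA·B·CAA·CAA·B·D·B·CAA·CAA·B·CAA·CAA·D·B·CAA·CAA·B·CAA·CAA·D
    A ↦ CAA
    B ↦ D
    C ↦ B
    D ↦ B

A->CAA, B->D, C->B, D->B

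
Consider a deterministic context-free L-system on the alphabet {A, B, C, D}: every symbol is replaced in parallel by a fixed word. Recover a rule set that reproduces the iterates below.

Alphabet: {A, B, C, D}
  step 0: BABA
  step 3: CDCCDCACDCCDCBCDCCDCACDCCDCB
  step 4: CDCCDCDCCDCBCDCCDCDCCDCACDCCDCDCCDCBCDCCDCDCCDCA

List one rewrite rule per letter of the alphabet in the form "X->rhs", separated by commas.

A->CB, B->CA, C->CD, D->C

  step 3 ⇒ step 4: CDCCDCACDCCDCBCDCCDCACDCCDCB ⇒ CD·C·CD·CD·C·CD·CB·CD·C·CD·CD·C·CD·CA·CD·C·CD·CD·C·CD·CB·CD·C·CD·CD·C·CD·CA
    A ↦ CB
    B ↦ CA
    C ↦ CD
    D ↦ C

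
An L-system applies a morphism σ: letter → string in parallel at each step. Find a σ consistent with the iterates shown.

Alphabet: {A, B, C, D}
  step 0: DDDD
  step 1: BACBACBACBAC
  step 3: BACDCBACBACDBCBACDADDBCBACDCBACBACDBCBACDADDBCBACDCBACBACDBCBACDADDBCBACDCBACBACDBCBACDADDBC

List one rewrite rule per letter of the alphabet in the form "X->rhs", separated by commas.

  step 0 ⇒ step 1: DDDD ⇒ BAC·BAC·BAC·BAC
    D ↦ BAC
    A ↦ DC  (constrained at step 1)
    B ↦ DAD  (constrained at step 1)
    C ↦ DBC  (constrained at step 1)

A->DC, B->DAD, C->DBC, D->BAC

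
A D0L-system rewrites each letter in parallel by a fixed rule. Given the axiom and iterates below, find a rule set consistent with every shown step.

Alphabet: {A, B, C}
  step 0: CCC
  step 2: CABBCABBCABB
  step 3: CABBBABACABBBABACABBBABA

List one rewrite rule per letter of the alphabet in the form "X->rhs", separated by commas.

  step 2 ⇒ step 3: CABBCABBCABB ⇒ CA·BB·BA·BA·CA·BB·BA·BA·CA·BB·BA·BA
    A ↦ BB
    B ↦ BA
    C ↦ CA

A->BB, B->BA, C->CA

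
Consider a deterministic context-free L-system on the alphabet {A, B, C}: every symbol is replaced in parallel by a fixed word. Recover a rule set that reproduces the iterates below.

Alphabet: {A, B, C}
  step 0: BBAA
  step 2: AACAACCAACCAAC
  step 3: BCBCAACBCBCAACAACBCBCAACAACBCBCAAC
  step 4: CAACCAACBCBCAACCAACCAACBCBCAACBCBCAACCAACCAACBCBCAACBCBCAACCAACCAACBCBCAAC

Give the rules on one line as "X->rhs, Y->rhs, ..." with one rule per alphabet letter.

A->BC, B->C, C->AAC

  step 3 ⇒ step 4: BCBCAACBCBCAACAACBCBCAACAACBCBCAAC ⇒ C·AAC·C·AAC·BC·BC·AAC·C·AAC·C·AAC·BC·BC·AAC·BC·BC·AAC·C·AAC·C·AAC·BC·BC·AAC·BC·BC·AAC·C·AAC·C·AAC·BC·BC·AAC
    A ↦ BC
    B ↦ C
    C ↦ AAC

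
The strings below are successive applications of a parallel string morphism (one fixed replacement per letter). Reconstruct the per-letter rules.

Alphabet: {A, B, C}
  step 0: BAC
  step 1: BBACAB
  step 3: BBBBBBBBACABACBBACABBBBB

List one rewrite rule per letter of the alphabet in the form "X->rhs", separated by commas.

  step 0 ⇒ step 1: BAC ⇒ BB·AC·AB
    A ↦ AC
    B ↦ BB
    C ↦ AB

A->AC, B->BB, C->AB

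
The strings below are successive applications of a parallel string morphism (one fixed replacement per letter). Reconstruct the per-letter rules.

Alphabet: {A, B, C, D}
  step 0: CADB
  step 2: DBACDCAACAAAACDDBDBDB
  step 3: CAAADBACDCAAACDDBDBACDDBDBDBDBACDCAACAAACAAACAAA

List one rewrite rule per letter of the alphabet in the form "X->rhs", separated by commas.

A->DB, B->A, C->ACD, D->CAA

  step 2 ⇒ step 3: DBACDCAACAAAACDDBDBDB ⇒ CAA·A·DB·ACD·CAA·ACD·DB·DB·ACD·DB·DB·DB·DB·ACD·CAA·CAA·A·CAA·A·CAA·A
    A ↦ DB
    B ↦ A
    C ↦ ACD
    D ↦ CAA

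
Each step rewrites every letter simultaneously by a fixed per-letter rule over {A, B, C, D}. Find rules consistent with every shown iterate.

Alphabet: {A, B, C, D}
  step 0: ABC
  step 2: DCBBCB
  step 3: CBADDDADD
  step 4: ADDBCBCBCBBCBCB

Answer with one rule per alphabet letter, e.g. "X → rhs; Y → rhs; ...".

  step 3 ⇒ step 4: CBADDDADD ⇒ AD·D·B·CB·CB·CB·B·CB·CB
    A ↦ B
    B ↦ D
    C ↦ AD
    D ↦ CB

A->B, B->D, C->AD, D->CB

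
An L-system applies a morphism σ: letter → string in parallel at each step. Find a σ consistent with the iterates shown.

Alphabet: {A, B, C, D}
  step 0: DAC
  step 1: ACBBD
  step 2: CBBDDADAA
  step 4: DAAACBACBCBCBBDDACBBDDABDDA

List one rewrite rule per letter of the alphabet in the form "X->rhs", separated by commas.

  step 1 ⇒ step 2: ACBBD ⇒ CB·BD·DA·DA·A
    A ↦ CB
    B ↦ DA
    C ↦ BD
    D ↦ A

A->CB, B->DA, C->BD, D->A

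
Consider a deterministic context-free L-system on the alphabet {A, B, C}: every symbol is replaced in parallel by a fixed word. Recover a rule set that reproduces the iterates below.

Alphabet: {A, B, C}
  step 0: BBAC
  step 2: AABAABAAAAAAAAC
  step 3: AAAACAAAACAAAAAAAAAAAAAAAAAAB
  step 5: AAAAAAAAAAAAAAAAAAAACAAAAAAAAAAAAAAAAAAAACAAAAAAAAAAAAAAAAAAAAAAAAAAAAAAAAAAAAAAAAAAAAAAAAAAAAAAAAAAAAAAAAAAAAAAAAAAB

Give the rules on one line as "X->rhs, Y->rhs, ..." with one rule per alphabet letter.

  step 2 ⇒ step 3: AABAABAAAAAAAAC ⇒ AA·AA·C·AA·AA·C·AA·AA·AA·AA·AA·AA·AA·AA·AAB
    A ↦ AA
    B ↦ C
    C ↦ AAB

A->AA, B->C, C->AAB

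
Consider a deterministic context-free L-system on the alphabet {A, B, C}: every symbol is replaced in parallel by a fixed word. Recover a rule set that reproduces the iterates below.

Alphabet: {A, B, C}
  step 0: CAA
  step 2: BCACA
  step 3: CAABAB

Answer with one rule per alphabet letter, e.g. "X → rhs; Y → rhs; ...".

  step 2 ⇒ step 3: BCACA ⇒ CA·A·B·A·B
    A ↦ B
    B ↦ CA
    C ↦ A

A->B, B->CA, C->A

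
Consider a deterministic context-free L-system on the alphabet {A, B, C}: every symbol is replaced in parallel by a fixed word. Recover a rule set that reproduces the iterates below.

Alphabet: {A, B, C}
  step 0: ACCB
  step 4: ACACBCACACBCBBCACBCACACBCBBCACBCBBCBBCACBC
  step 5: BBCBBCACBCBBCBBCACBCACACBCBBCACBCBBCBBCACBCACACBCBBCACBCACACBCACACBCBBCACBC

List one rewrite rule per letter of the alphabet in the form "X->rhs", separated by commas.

  step 4 ⇒ step 5: ACACBCACACBCBBCACBCACACBCBBCACBCBBCBBCACBC ⇒ B·BC·B·BC·AC·BC·B·BC·B·BC·AC·BC·AC·AC·BC·B·BC·AC·BC·B·BC·B·BC·AC·BC·AC·AC·BC·B·BC·AC·BC·AC·AC·BC·AC·AC·BC·B·BC·AC·BC
    A ↦ B
    B ↦ AC
    C ↦ BC

A->B, B->AC, C->BC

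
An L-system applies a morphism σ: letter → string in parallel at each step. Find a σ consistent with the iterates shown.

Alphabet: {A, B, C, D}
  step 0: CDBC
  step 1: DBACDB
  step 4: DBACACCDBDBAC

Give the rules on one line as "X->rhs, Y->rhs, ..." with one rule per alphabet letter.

A->C, B->C, C->DB, D->A

  step 0 ⇒ step 1: CDBC ⇒ DB·A·C·DB
    B ↦ C
    C ↦ DB
    D ↦ A
    A ↦ C  (constrained at step 1)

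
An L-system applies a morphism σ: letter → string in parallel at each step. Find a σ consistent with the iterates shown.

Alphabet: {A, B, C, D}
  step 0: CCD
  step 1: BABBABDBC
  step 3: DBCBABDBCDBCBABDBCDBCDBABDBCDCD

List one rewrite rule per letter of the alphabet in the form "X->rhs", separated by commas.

  step 0 ⇒ step 1: CCD ⇒ BAB·BAB·DBC
    C ↦ BAB
    D ↦ DBC
    A ↦ C  (constrained at step 1)
    B ↦ D  (constrained at step 1)

A->C, B->D, C->BAB, D->DBC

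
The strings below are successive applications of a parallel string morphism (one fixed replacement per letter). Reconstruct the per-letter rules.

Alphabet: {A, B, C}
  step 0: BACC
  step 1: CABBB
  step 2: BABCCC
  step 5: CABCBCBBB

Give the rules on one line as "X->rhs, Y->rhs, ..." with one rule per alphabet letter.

  step 1 ⇒ step 2: CABBB ⇒ B·AB·C·C·C
    A ↦ AB
    B ↦ C
    C ↦ B

A->AB, B->C, C->B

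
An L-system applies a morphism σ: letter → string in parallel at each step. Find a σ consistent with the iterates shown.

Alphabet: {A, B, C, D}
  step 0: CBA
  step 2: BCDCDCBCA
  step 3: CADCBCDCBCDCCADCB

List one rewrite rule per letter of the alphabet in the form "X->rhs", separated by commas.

  step 2 ⇒ step 3: BCDCDCBCA ⇒ CA·DC·BC·DC·BC·DC·CA·DC·B
    A ↦ B
    B ↦ CA
    C ↦ DC
    D ↦ BC

A->B, B->CA, C->DC, D->BC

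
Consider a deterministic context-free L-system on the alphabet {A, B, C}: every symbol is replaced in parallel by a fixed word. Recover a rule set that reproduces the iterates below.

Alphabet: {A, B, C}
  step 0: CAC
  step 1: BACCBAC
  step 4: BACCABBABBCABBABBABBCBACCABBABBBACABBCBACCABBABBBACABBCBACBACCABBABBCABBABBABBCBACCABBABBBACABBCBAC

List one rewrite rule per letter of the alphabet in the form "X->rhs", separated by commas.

A->C, B->ABB, C->BAC

  step 0 ⇒ step 1: CAC ⇒ BAC·C·BAC
    A ↦ C
    C ↦ BAC
    B ↦ ABB  (constrained at step 1)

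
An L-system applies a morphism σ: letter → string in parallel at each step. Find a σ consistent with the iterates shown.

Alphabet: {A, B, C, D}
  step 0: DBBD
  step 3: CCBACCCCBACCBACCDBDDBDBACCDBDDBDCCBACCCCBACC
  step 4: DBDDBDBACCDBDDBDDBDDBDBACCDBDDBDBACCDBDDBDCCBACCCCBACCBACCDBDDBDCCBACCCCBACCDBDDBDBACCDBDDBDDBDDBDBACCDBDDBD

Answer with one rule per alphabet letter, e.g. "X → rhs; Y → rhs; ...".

  step 3 ⇒ step 4: CCBACCCCBACCBACCDBDDBDBACCDBDDBDCCBACCCCBACC ⇒ DBD·DBD·BA·CC·DBD·DBD·DBD·DBD·BA·CC·DBD·DBD·BA·CC·DBD·DBD·CC·BA·CC·CC·BA·CC·BA·CC·DBD·DBD·CC·BA·CC·CC·BA·CC·DBD·DBD·BA·CC·DBD·DBD·DBD·DBD·BA·CC·DBD·DBD
    A ↦ CC
    B ↦ BA
    C ↦ DBD
    D ↦ CC

A->CC, B->BA, C->DBD, D->CC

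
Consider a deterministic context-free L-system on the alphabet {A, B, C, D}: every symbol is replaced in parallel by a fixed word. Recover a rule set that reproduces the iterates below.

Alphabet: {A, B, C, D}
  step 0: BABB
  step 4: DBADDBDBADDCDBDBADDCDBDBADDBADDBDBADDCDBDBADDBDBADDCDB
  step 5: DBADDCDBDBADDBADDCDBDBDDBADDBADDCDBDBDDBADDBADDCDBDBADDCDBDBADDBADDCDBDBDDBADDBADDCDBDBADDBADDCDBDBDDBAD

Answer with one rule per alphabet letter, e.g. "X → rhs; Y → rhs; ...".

  step 4 ⇒ step 5: DBADDBDBADDCDBDBADDCDBDBADDBADDBDBADDCDBDBADDBDBADDCDB ⇒ DB·AD·DC·DB·DB·AD·DB·AD·DC·DB·DB·D·DB·AD·DB·AD·DC·DB·DB·D·DB·AD·DB·AD·DC·DB·DB·AD·DC·DB·DB·AD·DB·AD·DC·DB·DB·D·DB·AD·DB·AD·DC·DB·DB·AD·DB·AD·DC·DB·DB·D·DB·AD
    A ↦ DC
    B ↦ AD
    C ↦ D
    D ↦ DB

A->DC, B->AD, C->D, D->DB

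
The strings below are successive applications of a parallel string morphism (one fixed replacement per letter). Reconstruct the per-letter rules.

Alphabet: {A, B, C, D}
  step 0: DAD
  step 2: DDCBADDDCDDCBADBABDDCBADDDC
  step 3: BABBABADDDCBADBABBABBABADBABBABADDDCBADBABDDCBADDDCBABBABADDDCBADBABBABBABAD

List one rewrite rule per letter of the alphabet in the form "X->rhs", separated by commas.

A->BAD, B->DDC, C->AD, D->BAB

  step 2 ⇒ step 3: DDCBADDDCDDCBADBABDDCBADDDC ⇒ BAB·BAB·AD·DDC·BAD·BAB·BAB·BAB·AD·BAB·BAB·AD·DDC·BAD·BAB·DDC·BAD·DDC·BAB·BAB·AD·DDC·BAD·BAB·BAB·BAB·AD
    A ↦ BAD
    B ↦ DDC
    C ↦ AD
    D ↦ BAB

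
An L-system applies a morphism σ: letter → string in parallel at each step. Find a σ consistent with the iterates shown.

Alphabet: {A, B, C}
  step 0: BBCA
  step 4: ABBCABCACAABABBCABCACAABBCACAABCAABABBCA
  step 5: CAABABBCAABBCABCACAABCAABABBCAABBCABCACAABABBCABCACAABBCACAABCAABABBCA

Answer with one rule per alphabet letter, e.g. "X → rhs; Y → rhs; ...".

A->CA, B->AB, C->B

  step 4 ⇒ step 5: ABBCABCACAABABBCABCACAABBCACAABCAABABBCA ⇒ CA·AB·AB·B·CA·AB·B·CA·B·CA·CA·AB·CA·AB·AB·B·CA·AB·B·CA·B·CA·CA·AB·AB·B·CA·B·CA·CA·AB·B·CA·CA·AB·CA·AB·AB·B·CA
    A ↦ CA
    B ↦ AB
    C ↦ B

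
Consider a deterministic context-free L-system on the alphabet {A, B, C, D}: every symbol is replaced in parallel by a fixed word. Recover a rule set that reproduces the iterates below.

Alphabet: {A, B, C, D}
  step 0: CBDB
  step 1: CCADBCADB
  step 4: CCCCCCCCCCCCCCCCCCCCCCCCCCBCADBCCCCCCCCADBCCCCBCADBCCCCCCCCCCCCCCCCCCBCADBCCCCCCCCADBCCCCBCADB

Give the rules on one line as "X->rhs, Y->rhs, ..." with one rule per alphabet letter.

  step 0 ⇒ step 1: CBDB ⇒ CC·ADB·C·ADB
    B ↦ ADB
    C ↦ CC
    D ↦ C
    A ↦ CCB  (constrained at step 1)

A->CCB, B->ADB, C->CC, D->C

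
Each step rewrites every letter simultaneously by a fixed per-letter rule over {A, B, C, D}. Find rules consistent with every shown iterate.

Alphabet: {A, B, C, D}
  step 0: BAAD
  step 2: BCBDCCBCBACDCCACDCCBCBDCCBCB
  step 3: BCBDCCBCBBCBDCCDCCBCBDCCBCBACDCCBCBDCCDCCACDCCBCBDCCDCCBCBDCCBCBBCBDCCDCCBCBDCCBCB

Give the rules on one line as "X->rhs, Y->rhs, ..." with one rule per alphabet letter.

  step 2 ⇒ step 3: BCBDCCBCBACDCCACDCCBCBDCCBCB ⇒ BCB·DCC·BCB·BCB·DCC·DCC·BCB·DCC·BCB·AC·DCC·BCB·DCC·DCC·AC·DCC·BCB·DCC·DCC·BCB·DCC·BCB·BCB·DCC·DCC·BCB·DCC·BCB
    A ↦ AC
    B ↦ BCB
    C ↦ DCC
    D ↦ BCB

A->AC, B->BCB, C->DCC, D->BCB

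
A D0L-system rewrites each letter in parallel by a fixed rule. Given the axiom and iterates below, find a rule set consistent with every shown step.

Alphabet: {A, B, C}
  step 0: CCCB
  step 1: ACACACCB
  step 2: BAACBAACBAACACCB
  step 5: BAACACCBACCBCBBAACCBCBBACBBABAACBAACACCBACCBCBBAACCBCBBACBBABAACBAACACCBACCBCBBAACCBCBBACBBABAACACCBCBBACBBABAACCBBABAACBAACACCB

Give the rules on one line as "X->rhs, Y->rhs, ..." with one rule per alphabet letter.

A->BA, B->CB, C->AC

  step 1 ⇒ step 2: ACACACCB ⇒ BA·AC·BA·AC·BA·AC·AC·CB
    A ↦ BA
    B ↦ CB
    C ↦ AC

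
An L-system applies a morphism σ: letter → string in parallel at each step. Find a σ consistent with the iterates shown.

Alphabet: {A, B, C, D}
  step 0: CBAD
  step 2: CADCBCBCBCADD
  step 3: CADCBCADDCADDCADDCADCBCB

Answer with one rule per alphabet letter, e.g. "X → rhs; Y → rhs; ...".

A->D, B->DD, C->CA, D->CB

  step 2 ⇒ step 3: CADCBCBCBCADD ⇒ CA·D·CB·CA·DD·CA·DD·CA·DD·CA·D·CB·CB
    A ↦ D
    B ↦ DD
    C ↦ CA
    D ↦ CB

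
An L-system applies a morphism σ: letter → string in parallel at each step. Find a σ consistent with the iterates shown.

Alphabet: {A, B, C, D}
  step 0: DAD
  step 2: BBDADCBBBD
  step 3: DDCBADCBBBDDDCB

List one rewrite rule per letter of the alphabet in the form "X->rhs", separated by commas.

  step 2 ⇒ step 3: BBDADCBBBD ⇒ D·D·CB·AD·CB·BB·D·D·D·CB
    A ↦ AD
    B ↦ D
    C ↦ BB
    D ↦ CB

A->AD, B->D, C->BB, D->CB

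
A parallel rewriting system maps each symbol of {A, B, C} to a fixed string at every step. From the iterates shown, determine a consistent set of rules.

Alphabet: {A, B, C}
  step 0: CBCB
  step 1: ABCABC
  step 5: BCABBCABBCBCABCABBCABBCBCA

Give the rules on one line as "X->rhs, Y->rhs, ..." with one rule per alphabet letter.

  step 0 ⇒ step 1: CBCB ⇒ A·BC·A·BC
    B ↦ BC
    C ↦ A
    A ↦ B  (constrained at step 1)

A->B, B->BC, C->A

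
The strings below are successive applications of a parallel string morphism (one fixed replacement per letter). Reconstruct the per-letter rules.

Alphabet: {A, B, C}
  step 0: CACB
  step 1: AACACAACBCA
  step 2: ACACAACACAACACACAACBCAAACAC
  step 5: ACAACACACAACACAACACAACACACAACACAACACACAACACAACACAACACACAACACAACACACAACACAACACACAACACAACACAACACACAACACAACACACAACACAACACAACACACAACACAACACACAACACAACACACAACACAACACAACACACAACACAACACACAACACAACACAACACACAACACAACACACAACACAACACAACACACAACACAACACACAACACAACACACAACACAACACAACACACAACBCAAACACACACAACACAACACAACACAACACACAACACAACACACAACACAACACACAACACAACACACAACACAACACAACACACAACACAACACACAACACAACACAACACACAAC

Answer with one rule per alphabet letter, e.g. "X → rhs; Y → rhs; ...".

A->AC, B->BCA, C->AAC

  step 1 ⇒ step 2: AACACAACBCA ⇒ AC·AC·AAC·AC·AAC·AC·AC·AAC·BCA·AAC·AC
    A ↦ AC
    B ↦ BCA
    C ↦ AAC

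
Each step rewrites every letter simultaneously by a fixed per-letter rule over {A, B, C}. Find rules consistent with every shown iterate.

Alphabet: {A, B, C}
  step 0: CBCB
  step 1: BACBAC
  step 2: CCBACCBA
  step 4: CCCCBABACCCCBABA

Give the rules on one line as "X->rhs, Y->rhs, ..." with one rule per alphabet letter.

  step 1 ⇒ step 2: BACBAC ⇒ C·C·BA·C·C·BA
    A ↦ C
    B ↦ C
    C ↦ BA

A->C, B->C, C->BA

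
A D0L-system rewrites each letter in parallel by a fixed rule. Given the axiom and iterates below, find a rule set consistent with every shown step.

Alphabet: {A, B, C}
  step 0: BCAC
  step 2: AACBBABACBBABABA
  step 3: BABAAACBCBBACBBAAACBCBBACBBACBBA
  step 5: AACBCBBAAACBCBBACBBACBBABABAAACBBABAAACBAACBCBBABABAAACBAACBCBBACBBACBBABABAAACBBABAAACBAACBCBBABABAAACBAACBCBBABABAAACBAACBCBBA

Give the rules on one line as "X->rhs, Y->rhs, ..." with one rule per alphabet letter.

  step 2 ⇒ step 3: AACBBABACBBABABA ⇒ BA·BA·AA·CB·CB·BA·CB·BA·AA·CB·CB·BA·CB·BA·CB·BA
    A ↦ BA
    B ↦ CB
    C ↦ AA

A->BA, B->CB, C->AA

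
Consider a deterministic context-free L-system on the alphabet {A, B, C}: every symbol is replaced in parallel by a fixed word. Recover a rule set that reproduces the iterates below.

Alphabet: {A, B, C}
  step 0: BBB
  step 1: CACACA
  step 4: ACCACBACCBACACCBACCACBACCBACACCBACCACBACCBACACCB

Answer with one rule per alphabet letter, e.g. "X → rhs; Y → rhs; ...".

  step 0 ⇒ step 1: BBB ⇒ CA·CA·CA
    B ↦ CA
    A ↦ CB  (constrained at step 1)
    C ↦ AC  (constrained at step 1)

A->CB, B->CA, C->AC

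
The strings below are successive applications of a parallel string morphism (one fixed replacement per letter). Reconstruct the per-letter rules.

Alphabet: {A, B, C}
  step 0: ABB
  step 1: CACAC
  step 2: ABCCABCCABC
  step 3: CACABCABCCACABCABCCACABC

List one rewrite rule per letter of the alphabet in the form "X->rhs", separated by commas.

A->C, B->AC, C->ABC

  step 2 ⇒ step 3: ABCCABCCABC ⇒ C·AC·ABC·ABC·C·AC·ABC·ABC·C·AC·ABC
    A ↦ C
    B ↦ AC
    C ↦ ABC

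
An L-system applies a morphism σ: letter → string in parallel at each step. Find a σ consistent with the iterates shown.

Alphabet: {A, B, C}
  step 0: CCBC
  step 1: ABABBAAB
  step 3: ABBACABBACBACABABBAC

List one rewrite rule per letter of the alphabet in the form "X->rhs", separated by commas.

A->C, B->BA, C->AB

  step 0 ⇒ step 1: CCBC ⇒ AB·AB·BA·AB
    B ↦ BA
    C ↦ AB
    A ↦ C  (constrained at step 1)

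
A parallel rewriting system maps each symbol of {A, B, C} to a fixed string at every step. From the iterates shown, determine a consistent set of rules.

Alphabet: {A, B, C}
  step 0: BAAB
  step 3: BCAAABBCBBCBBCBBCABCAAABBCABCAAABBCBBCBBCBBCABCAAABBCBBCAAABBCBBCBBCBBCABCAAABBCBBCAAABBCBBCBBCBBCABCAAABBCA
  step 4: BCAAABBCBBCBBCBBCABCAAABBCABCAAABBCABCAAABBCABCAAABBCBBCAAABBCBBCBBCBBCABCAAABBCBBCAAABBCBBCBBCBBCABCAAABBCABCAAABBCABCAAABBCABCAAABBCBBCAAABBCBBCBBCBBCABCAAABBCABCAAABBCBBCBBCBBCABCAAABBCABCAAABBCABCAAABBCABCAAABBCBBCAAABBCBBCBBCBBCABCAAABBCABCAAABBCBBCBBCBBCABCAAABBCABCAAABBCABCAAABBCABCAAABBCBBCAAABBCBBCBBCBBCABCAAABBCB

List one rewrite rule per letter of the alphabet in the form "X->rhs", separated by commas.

  step 3 ⇒ step 4: BCAAABBCBBCBBCBBCABCAAABBCABCAAABBCBBCBBCBBCABCAAABBCBBCAAABBCBBCBBCBBCABCAAABBCBBCAAABBCBBCBBCBBCABCAAABBCA ⇒ BCA·AAB·BCB·BCB·BCB·BCA·BCA·AAB·BCA·BCA·AAB·BCA·BCA·AAB·BCA·BCA·AAB·BCB·BCA·AAB·BCB·BCB·BCB·BCA·BCA·AAB·BCB·BCA·AAB·BCB·BCB·BCB·BCA·BCA·AAB·BCA·BCA·AAB·BCA·BCA·AAB·BCA·BCA·AAB·BCB·BCA·AAB·BCB·BCB·BCB·BCA·BCA·AAB·BCA·BCA·AAB·BCB·BCB·BCB·BCA·BCA·AAB·BCA·BCA·AAB·BCA·BCA·AAB·BCA·BCA·AAB·BCB·BCA·AAB·BCB·BCB·BCB·BCA·BCA·AAB·BCA·BCA·AAB·BCB·BCB·BCB·BCA·BCA·AAB·BCA·BCA·AAB·BCA·BCA·AAB·BCA·BCA·AAB·BCB·BCA·AAB·BCB·BCB·BCB·BCA·BCA·AAB·BCB
    A ↦ BCB
    B ↦ BCA
    C ↦ AAB

A->BCB, B->BCA, C->AAB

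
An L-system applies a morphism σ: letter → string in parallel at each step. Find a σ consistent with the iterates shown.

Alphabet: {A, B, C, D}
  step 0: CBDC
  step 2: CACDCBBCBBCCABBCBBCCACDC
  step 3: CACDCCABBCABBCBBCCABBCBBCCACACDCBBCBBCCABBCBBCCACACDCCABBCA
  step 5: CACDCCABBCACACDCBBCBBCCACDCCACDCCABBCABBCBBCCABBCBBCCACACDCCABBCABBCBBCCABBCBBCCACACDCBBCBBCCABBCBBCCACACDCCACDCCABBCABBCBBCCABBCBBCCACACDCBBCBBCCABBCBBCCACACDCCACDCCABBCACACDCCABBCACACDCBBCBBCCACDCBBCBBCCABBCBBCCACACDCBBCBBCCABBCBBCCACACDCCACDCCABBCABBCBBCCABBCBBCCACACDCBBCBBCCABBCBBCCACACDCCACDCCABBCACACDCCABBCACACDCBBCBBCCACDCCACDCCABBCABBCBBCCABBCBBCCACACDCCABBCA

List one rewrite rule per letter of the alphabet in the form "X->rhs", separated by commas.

A->CDC, B->BBC, C->CA, D->BB

  step 2 ⇒ step 3: CACDCBBCBBCCABBCBBCCACDC ⇒ CA·CDC·CA·BB·CA·BBC·BBC·CA·BBC·BBC·CA·CA·CDC·BBC·BBC·CA·BBC·BBC·CA·CA·CDC·CA·BB·CA
    A ↦ CDC
    B ↦ BBC
    C ↦ CA
    D ↦ BB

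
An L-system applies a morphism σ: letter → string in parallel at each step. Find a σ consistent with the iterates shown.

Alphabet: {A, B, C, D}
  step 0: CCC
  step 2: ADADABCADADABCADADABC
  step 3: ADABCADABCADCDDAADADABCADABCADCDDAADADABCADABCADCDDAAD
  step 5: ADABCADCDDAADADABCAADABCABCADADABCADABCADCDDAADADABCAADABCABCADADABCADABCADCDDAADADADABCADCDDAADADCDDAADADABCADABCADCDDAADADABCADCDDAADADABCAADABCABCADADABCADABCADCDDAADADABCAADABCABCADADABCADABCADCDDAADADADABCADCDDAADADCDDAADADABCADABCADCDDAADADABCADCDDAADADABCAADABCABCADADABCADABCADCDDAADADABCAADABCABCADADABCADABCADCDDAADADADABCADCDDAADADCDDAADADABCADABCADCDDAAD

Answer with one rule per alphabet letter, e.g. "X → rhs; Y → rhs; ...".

  step 2 ⇒ step 3: ADADABCADADABCADADABC ⇒ AD·ABC·AD·ABC·AD·CDD·AAD·AD·ABC·AD·ABC·AD·CDD·AAD·AD·ABC·AD·ABC·AD·CDD·AAD
    A ↦ AD
    B ↦ CDD
    C ↦ AAD
    D ↦ ABC

A->AD, B->CDD, C->AAD, D->ABC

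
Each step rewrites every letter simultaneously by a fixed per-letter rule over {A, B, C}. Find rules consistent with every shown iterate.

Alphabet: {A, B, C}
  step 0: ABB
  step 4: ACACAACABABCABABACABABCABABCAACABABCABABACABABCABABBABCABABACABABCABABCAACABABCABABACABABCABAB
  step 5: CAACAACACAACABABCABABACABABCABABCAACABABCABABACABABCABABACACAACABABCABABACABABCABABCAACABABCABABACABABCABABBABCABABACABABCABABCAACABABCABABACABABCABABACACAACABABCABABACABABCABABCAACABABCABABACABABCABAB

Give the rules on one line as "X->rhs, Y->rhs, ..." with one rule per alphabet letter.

  step 4 ⇒ step 5: ACACAACABABCABABACABABCABABCAACABABCABABACABABCABABBABCABABACABABCABABCAACABABCABABACABABCABAB ⇒ CA·A·CA·A·CA·CA·A·CA·BAB·CA·BAB·A·CA·BAB·CA·BAB·CA·A·CA·BAB·CA·BAB·A·CA·BAB·CA·BAB·A·CA·CA·A·CA·BAB·CA·BAB·A·CA·BAB·CA·BAB·CA·A·CA·BAB·CA·BAB·A·CA·BAB·CA·BAB·BAB·CA·BAB·A·CA·BAB·CA·BAB·CA·A·CA·BAB·CA·BAB·A·CA·BAB·CA·BAB·A·CA·CA·A·CA·BAB·CA·BAB·A·CA·BAB·CA·BAB·CA·A·CA·BAB·CA·BAB·A·CA·BAB·CA·BAB
    A ↦ CA
    B ↦ BAB
    C ↦ A

A->CA, B->BAB, C->A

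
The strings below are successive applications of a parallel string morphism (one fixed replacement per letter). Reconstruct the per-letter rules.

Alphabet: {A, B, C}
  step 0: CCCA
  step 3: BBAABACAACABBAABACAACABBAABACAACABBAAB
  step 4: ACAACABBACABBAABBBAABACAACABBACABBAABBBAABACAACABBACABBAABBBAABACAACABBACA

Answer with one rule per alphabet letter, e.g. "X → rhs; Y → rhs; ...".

  step 3 ⇒ step 4: BBAABACAACABBAABACAACABBAABACAACABBAAB ⇒ ACA·ACA·B·B·ACA·B·BAA·B·B·BAA·B·ACA·ACA·B·B·ACA·B·BAA·B·B·BAA·B·ACA·ACA·B·B·ACA·B·BAA·B·B·BAA·B·ACA·ACA·B·B·ACA
    A ↦ B
    B ↦ ACA
    C ↦ BAA

A->B, B->ACA, C->BAA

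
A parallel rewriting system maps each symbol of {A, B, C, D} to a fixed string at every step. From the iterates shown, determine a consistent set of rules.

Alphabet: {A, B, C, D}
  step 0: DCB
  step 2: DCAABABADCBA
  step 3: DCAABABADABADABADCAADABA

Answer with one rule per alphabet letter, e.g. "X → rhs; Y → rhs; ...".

A->BA, B->DA, C->AA, D->DC

  step 2 ⇒ step 3: DCAABABADCBA ⇒ DC·AA·BA·BA·DA·BA·DA·BA·DC·AA·DA·BA
    A ↦ BA
    B ↦ DA
    C ↦ AA
    D ↦ DC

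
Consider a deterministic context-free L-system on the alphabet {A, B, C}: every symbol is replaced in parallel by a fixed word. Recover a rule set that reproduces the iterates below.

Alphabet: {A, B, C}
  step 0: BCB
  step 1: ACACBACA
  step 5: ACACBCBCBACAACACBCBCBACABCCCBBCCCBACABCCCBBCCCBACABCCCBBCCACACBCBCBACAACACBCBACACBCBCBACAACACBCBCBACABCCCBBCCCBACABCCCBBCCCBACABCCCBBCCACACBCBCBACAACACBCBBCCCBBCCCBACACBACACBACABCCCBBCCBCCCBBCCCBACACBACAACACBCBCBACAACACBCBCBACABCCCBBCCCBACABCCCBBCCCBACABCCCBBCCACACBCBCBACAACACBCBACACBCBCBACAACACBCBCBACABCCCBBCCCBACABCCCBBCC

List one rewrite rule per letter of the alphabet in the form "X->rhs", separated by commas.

  step 0 ⇒ step 1: BCB ⇒ ACA·CB·ACA
    B ↦ ACA
    C ↦ CB
    A ↦ BCC  (constrained at step 1)

A->BCC, B->ACA, C->CB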